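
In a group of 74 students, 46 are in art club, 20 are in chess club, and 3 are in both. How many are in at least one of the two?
|A∪B| = |A| + |B| - |A∩B| = 46 + 20 - 3 = 63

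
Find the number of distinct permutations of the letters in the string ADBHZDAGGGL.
11! / (1! × 2! × 1! × 3! × 2! × 1! × 1!) = 1663200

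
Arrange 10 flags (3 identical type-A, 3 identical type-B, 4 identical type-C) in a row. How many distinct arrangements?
10! / (3! × 3! × 4!) = 4200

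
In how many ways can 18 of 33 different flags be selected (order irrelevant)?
C(33,18) = 33!/(18!×15!) = 1037158320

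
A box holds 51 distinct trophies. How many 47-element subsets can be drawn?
C(51,47) = 51!/(47!×4!) = 249900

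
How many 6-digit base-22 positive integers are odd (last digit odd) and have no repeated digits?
Last∈{1,3,5,7,9,11,13,15,17,19,21}. Last=0: 0. Last nonzero: 11×20×P(20,4) = 25581600. Total = 25581600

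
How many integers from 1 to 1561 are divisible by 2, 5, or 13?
⌊1561/2⌋+⌊1561/5⌋+⌊1561/13⌋ - ⌊1561/10⌋-⌊1561/26⌋-⌊1561/65⌋ + ⌊1561/130⌋ = 780+312+120 - 156-60-24 + 12 = 984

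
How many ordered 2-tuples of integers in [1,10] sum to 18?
Coefficient of x^18 in (x + x² + ... + x^10)^2. By inclusion-exclusion on dice exceeding 10: Σ_j (-1)^j C(2,j)·C(18-1-10j, 1) = C(2,0)·C(17,1) - C(2,1)·C(7,1) = 1·17 - 2·7 = 3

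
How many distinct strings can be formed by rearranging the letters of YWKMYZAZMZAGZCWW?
16! / (1! × 3! × 2! × 1! × 4! × 2! × 2! × 1!) = 18162144000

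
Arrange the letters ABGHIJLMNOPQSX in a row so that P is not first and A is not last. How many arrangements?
By inclusion-exclusion: 14! - 2×(14-1)! + (14-2)! = 87178291200 - 12454041600 + 479001600 = 75203251200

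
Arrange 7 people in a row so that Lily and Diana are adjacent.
Treat as block: (7-1)! × 2! = 720 × 2 = 1440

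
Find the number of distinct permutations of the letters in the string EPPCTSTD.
8! / (1! × 1! × 1! × 2! × 2! × 1!) = 10080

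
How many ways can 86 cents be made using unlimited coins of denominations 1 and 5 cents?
Coefficient of x^86 in 1/(1-x^1) · 1/(1-x^5). Use j coins of 5 for j = 0..⌊86/5⌋ = 17, the rest in 1s: 17 + 1 = 18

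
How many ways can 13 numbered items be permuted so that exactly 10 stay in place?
Choose the 10 fixed points C(13,10) = 286, derange the rest: !3 = Σ_{j=0}^{3} (-1)^j·3!/j! = 6 - 6 + 3 - 1 = 2. Product = 286 × 2 = 572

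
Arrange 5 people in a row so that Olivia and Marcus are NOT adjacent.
Total - adjacent = 5! - (5-1)!×2 = 120 - 48 = 72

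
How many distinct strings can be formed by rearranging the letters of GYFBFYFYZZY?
11! / (4! × 1! × 1! × 3! × 2!) = 138600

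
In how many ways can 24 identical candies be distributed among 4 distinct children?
C(24+4-1, 4-1) = C(27, 3) = 2925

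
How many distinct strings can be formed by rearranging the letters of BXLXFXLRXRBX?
12! / (2! × 1! × 5! × 2! × 2!) = 498960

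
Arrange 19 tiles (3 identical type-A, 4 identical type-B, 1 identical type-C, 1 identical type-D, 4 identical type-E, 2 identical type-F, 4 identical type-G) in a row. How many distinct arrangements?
19! / (3! × 4! × 1! × 1! × 4! × 2! × 4!) = 733296564000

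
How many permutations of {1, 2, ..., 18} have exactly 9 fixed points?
Choose the 9 fixed points C(18,9) = 48620, derange the rest: !9 = Σ_{j=0}^{9} (-1)^j·9!/j! = 362880 - 362880 + 181440 - 60480 + 15120 - 3024 + 504 - 72 + 9 - 1 = 133496. Product = 48620 × 133496 = 6490575520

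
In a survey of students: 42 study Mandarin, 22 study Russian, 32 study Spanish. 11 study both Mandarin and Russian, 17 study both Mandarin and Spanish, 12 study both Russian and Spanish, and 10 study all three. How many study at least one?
|A∪B∪C| = 42+22+32-11-17-12+10 = 66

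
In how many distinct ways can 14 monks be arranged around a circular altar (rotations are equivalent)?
Circular: fix one position, arrange the rest. (14-1)! = 6227020800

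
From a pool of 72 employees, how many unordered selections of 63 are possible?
C(72,63) = 72!/(63!×9!) = 85113005120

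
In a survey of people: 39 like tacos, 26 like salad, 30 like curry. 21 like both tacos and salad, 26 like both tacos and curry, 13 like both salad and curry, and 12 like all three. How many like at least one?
|A∪B∪C| = 39+26+30-21-26-13+12 = 47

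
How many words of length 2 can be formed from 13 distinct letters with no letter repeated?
P(13,2) = 13!/(13-2)! = 156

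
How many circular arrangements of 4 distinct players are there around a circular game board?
Circular: fix one position, arrange the rest. (4-1)! = 6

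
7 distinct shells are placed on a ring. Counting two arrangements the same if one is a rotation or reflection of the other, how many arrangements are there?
(7-1)!/2 = 720/2 = 360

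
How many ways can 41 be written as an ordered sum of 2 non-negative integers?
C(41+2-1, 2-1) = C(42, 1) = 42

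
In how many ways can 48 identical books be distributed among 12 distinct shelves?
C(48+12-1, 12-1) = C(59, 11) = 279871768995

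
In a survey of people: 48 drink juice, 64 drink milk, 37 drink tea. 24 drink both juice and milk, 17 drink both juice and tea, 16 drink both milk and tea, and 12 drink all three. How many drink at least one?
|A∪B∪C| = 48+64+37-24-17-16+12 = 104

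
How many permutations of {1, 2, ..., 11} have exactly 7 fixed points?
Choose the 7 fixed points C(11,7) = 330, derange the rest: !4 = Σ_{j=0}^{4} (-1)^j·4!/j! = 24 - 24 + 12 - 4 + 1 = 9. Product = 330 × 9 = 2970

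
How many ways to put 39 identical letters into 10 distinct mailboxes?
C(39+10-1, 10-1) = C(48, 9) = 1677106640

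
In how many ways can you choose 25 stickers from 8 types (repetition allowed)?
C(25+8-1, 8-1) = C(32, 7) = 3365856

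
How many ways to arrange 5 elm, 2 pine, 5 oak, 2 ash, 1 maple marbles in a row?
15! / (5! × 2! × 5! × 2! × 1!) = 22702680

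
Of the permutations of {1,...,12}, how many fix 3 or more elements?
Exactly j fixed points: C(12,j)·!(12-j); sum over j ≥ 3 (derangement numbers via !m = (m-1)·(!(m-1) + !(m-2)): !0..!9 = 1, 0, 1, 2, 9, 44, 265, 1854, 14833, 133496). Σ_{j=3}^{12} C(12,j)·!(12-j) = C(12,3)·!9 + C(12,4)·!8 + C(12,5)·!7 + C(12,6)·!6 + C(12,7)·!5 + C(12,8)·!4 + C(12,9)·!3 + C(12,10)·!2 + C(12,11)·!1 + C(12,12)·!0 = 220·133496 + 495·14833 + 792·1854 + 924·265 + 792·44 + 495·9 + 220·2 + 66·1 + 12·0 + 1·1 = 38464493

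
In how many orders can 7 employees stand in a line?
7! = 5040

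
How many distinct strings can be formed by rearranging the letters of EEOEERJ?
7! / (1! × 1! × 4! × 1!) = 210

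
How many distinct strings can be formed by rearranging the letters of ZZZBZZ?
6! / (5! × 1!) = 6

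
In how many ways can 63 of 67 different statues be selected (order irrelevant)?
C(67,63) = 67!/(63!×4!) = 766480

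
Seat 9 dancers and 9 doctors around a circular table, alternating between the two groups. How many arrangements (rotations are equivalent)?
Fix one of the dancers: (9-1)! ways for the remaining dancers, × 9! ways for the doctors = 40320 × 362880 = 14631321600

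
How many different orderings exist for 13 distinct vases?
13! = 6227020800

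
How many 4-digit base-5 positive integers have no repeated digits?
First digit: 4 choices (nonzero). Then descending: 4 × 4 × 3 × 2 = 96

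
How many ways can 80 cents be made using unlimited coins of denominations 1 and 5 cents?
Coefficient of x^80 in 1/(1-x^1) · 1/(1-x^5). Use j coins of 5 for j = 0..⌊80/5⌋ = 16, the rest in 1s: 16 + 1 = 17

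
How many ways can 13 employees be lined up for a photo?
13! = 6227020800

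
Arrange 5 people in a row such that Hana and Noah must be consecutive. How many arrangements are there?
Treat the 2 as one block: (5-2+1)! × 2! = 24 × 2 = 48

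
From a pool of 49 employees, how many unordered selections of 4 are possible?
C(49,4) = 49!/(4!×45!) = 211876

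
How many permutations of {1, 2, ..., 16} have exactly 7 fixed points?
Choose the 7 fixed points C(16,7) = 11440, derange the rest: !9 = Σ_{j=0}^{9} (-1)^j·9!/j! = 362880 - 362880 + 181440 - 60480 + 15120 - 3024 + 504 - 72 + 9 - 1 = 133496. Product = 11440 × 133496 = 1527194240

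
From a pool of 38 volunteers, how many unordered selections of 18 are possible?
C(38,18) = 38!/(18!×20!) = 33578000610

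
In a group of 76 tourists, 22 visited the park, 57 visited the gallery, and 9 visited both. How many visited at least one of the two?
|A∪B| = |A| + |B| - |A∩B| = 22 + 57 - 9 = 70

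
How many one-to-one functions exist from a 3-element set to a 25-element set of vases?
P(25,3) = 25!/(25-3)! = 13800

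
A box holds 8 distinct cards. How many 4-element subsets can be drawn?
C(8,4) = 8!/(4!×4!) = 70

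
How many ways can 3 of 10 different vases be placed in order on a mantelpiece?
P(10,3) = 10!/(10-3)! = 720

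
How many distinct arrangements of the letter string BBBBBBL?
7! / (6! × 1!) = 7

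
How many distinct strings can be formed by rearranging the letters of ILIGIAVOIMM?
11! / (1! × 1! × 1! × 1! × 4! × 1! × 2!) = 831600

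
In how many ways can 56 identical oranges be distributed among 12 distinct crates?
C(56+12-1, 12-1) = C(67, 11) = 1285063345176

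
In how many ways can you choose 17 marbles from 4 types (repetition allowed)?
C(17+4-1, 4-1) = C(20, 3) = 1140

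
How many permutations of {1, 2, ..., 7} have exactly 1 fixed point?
Choose the 1 fixed point C(7,1) = 7, derange the rest: !6 = Σ_{j=0}^{6} (-1)^j·6!/j! = 720 - 720 + 360 - 120 + 30 - 6 + 1 = 265. Product = 7 × 265 = 1855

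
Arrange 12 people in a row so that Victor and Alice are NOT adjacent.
Total - adjacent = 12! - (12-1)!×2 = 479001600 - 79833600 = 399168000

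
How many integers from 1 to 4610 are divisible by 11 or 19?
⌊4610/11⌋ + ⌊4610/19⌋ - ⌊4610/209⌋ = 419 + 242 - 22 = 639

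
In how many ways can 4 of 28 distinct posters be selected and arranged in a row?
P(28,4) = 28!/(28-4)! = 491400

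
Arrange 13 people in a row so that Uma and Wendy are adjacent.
Treat as block: (13-1)! × 2! = 479001600 × 2 = 958003200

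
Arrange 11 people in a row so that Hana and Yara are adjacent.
Treat as block: (11-1)! × 2! = 3628800 × 2 = 7257600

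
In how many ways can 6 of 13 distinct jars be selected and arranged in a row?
P(13,6) = 13!/(13-6)! = 1235520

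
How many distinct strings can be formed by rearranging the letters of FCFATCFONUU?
11! / (1! × 2! × 2! × 1! × 1! × 3! × 1!) = 1663200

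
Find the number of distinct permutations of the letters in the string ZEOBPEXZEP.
10! / (1! × 2! × 2! × 3! × 1! × 1!) = 151200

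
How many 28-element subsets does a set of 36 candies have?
C(36,28) = 36!/(28!×8!) = 30260340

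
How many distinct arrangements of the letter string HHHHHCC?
7! / (2! × 5!) = 21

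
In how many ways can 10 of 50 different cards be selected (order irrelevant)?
C(50,10) = 50!/(10!×40!) = 10272278170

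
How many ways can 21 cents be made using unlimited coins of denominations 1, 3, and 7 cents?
Coefficient of x^21 in 1/(1-x^1) · 1/(1-x^3) · 1/(1-x^7). Case on j = number of 7-cent coins (j = 0..3); remainder r = 21 - 7j is made from {1,3} in ⌊r/3⌋+1 ways. r = 21, 14, 7, 0 → 8 + 5 + 3 + 1 = 17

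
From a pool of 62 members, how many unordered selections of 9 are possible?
C(62,9) = 62!/(9!×53!) = 20286591270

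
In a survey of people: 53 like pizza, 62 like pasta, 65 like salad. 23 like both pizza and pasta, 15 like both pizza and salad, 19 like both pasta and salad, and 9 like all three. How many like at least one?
|A∪B∪C| = 53+62+65-23-15-19+9 = 132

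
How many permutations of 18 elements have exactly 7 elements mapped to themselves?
Choose the 7 fixed points C(18,7) = 31824, derange the rest: !11 = Σ_{j=0}^{11} (-1)^j·11!/j! = 39916800 - 39916800 + 19958400 - 6652800 + 1663200 - 332640 + 55440 - 7920 + 990 - 110 + 11 - 1 = 14684570. Product = 31824 × 14684570 = 467321755680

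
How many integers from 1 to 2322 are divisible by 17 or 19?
⌊2322/17⌋ + ⌊2322/19⌋ - ⌊2322/323⌋ = 136 + 122 - 7 = 251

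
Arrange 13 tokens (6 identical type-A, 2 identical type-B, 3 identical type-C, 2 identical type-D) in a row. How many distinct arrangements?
13! / (6! × 2! × 3! × 2!) = 360360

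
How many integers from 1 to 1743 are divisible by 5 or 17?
⌊1743/5⌋ + ⌊1743/17⌋ - ⌊1743/85⌋ = 348 + 102 - 20 = 430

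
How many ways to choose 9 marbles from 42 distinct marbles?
C(42,9) = 42!/(9!×33!) = 445891810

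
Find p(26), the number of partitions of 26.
Pentagonal recurrence p(n) = p(n-1) + p(n-2) - p(n-5) - p(n-7) + p(n-12) + p(n-15) - ... gives p(0..25) = 1, 1, 2, 3, 5, 7, 11, 15, 22, 30, 42, 56, 77, 101, 135, 176, 231, 297, 385, 490, 627, 792, 1002, 1255, 1575, 1958. p(26) = p(25) + p(24) - p(21) - p(19) + p(14) + p(11) - p(4) - p(0) = 1958 + 1575 - 792 - 490 + 135 + 56 - 5 - 1 = 2436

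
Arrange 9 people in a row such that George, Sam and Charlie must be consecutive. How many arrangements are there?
Treat the 3 as one block: (9-3+1)! × 3! = 5040 × 6 = 30240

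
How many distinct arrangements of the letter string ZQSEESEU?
8! / (2! × 1! × 1! × 3! × 1!) = 3360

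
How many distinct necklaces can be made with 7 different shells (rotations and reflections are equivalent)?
(7-1)!/2 = 720/2 = 360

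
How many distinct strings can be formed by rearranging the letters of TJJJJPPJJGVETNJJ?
16! / (1! × 1! × 1! × 2! × 8! × 1! × 2!) = 129729600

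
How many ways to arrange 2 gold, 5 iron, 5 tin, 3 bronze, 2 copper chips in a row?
17! / (2! × 5! × 5! × 3! × 2!) = 1029188160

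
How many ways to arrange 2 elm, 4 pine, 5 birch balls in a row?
11! / (2! × 4! × 5!) = 6930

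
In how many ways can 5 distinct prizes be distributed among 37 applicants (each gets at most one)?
P(37,5) = 37!/(37-5)! = 52307640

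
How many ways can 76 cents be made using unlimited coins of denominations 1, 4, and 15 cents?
Coefficient of x^76 in 1/(1-x^1) · 1/(1-x^4) · 1/(1-x^15). Case on j = number of 15-cent coins (j = 0..5); remainder r = 76 - 15j is made from {1,4} in ⌊r/4⌋+1 ways. r = 76, 61, 46, 31, 16, 1 → 20 + 16 + 12 + 8 + 5 + 1 = 62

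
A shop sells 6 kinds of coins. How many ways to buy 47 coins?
C(47+6-1, 6-1) = C(52, 5) = 2598960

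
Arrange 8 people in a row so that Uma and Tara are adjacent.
Treat as block: (8-1)! × 2! = 5040 × 2 = 10080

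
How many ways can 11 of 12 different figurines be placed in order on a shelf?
P(12,11) = 12!/(12-11)! = 479001600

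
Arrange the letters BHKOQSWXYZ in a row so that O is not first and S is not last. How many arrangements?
By inclusion-exclusion: 10! - 2×(10-1)! + (10-2)! = 3628800 - 725760 + 40320 = 2943360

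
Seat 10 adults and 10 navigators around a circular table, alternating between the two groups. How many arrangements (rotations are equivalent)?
Fix one of the adults: (10-1)! ways for the remaining adults, × 10! ways for the navigators = 362880 × 3628800 = 1316818944000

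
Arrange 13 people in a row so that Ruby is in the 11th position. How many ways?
Fix one position: (13-1)! = 479001600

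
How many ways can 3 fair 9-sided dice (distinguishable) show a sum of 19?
Coefficient of x^19 in (x + x² + ... + x^9)^3. By inclusion-exclusion on dice exceeding 9: Σ_j (-1)^j C(3,j)·C(19-1-9j, 2) = C(3,0)·C(18,2) - C(3,1)·C(9,2) = 1·153 - 3·36 = 45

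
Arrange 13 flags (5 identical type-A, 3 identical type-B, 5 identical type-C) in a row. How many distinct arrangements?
13! / (5! × 3! × 5!) = 72072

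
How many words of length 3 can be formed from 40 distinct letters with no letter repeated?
P(40,3) = 40!/(40-3)! = 59280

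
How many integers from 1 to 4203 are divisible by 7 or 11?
⌊4203/7⌋ + ⌊4203/11⌋ - ⌊4203/77⌋ = 600 + 382 - 54 = 928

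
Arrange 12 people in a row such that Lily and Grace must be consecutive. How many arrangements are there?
Treat the 2 as one block: (12-2+1)! × 2! = 39916800 × 2 = 79833600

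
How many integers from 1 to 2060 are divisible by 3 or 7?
⌊2060/3⌋ + ⌊2060/7⌋ - ⌊2060/21⌋ = 686 + 294 - 98 = 882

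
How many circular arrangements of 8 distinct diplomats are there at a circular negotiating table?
Circular: fix one position, arrange the rest. (8-1)! = 5040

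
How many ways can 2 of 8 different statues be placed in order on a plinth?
P(8,2) = 8!/(8-2)! = 56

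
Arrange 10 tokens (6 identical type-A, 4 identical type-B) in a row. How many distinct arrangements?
10! / (6! × 4!) = 210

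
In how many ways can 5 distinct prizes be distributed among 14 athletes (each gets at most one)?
P(14,5) = 14!/(14-5)! = 240240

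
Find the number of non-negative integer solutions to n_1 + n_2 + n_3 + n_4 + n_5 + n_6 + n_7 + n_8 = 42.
C(42+8-1, 8-1) = C(49, 7) = 85900584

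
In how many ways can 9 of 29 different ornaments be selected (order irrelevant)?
C(29,9) = 29!/(9!×20!) = 10015005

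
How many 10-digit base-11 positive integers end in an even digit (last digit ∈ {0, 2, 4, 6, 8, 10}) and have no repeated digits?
Last∈{0,2,4,6,8,10}. Last=0: 3628800. Last nonzero: 5×9×P(9,8) = 16329600. Total = 19958400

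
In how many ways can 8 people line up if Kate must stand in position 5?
Fix one position: (8-1)! = 5040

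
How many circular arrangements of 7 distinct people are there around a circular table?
Circular: fix one position, arrange the rest. (7-1)! = 720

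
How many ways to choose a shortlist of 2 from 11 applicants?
C(11,2) = 11!/(2!×9!) = 55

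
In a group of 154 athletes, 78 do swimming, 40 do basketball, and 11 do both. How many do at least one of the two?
|A∪B| = |A| + |B| - |A∩B| = 78 + 40 - 11 = 107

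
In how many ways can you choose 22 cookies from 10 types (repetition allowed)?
C(22+10-1, 10-1) = C(31, 9) = 20160075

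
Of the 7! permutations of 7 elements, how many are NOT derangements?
Complement of the derangements. !7 = Σ_{j=0}^{7} (-1)^j·7!/j! = 5040 - 5040 + 2520 - 840 + 210 - 42 + 7 - 1 = 1854. 7! - !7 = 5040 - 1854 = 3186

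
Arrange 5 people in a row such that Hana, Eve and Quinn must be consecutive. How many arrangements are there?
Treat the 3 as one block: (5-3+1)! × 3! = 6 × 6 = 36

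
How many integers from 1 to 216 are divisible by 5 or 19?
⌊216/5⌋ + ⌊216/19⌋ - ⌊216/95⌋ = 43 + 11 - 2 = 52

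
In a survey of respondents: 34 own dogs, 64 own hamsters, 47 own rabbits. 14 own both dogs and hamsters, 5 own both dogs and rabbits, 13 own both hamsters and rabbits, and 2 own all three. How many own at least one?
|A∪B∪C| = 34+64+47-14-5-13+2 = 115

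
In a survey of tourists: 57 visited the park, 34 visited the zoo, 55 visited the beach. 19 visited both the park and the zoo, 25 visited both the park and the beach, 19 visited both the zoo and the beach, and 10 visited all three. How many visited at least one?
|A∪B∪C| = 57+34+55-19-25-19+10 = 93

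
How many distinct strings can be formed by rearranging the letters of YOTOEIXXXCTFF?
13! / (1! × 2! × 3! × 1! × 1! × 2! × 2! × 1!) = 129729600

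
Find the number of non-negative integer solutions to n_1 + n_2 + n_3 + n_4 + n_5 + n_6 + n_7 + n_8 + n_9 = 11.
C(11+9-1, 9-1) = C(19, 8) = 75582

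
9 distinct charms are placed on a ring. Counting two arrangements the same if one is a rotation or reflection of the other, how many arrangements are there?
(9-1)!/2 = 40320/2 = 20160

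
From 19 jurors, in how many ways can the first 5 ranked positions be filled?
P(19,5) = 19!/(19-5)! = 1395360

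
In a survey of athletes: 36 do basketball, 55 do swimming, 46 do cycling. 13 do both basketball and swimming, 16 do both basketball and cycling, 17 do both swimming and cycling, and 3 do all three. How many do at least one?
|A∪B∪C| = 36+55+46-13-16-17+3 = 94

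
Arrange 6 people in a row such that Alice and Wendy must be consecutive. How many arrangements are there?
Treat the 2 as one block: (6-2+1)! × 2! = 120 × 2 = 240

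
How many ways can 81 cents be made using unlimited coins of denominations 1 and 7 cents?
Coefficient of x^81 in 1/(1-x^1) · 1/(1-x^7). Use j coins of 7 for j = 0..⌊81/7⌋ = 11, the rest in 1s: 11 + 1 = 12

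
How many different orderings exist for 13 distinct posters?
13! = 6227020800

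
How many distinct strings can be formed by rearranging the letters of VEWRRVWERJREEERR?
16! / (2! × 1! × 6! × 5! × 2!) = 60540480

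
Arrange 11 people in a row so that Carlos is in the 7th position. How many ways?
Fix one position: (11-1)! = 3628800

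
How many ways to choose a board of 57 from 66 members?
C(66,57) = 66!/(57!×9!) = 37014131440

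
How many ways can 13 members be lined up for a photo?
13! = 6227020800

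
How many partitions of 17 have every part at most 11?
Let r_j(i) = number of partitions of i into parts ≤ j, for i = 0..17. r_1(i) = 1 for all i; r_j(i) = r_{j-1}(i) + r_j(i-j). Rows j = 2..11: ≤2: 1 1 2 2 3 3 4 4 5 5 6 6 7 7 8 8 9 9; ≤3: 1 1 2 3 4 5 7 8 10 12 14 16 19 21 24 27 30 33; ≤4: 1 1 2 3 5 6 9 11 15 18 23 27 34 39 47 54 64 72; ≤5: 1 1 2 3 5 7 10 13 18 23 30 37 47 57 70 84 101 119; ≤6: 1 1 2 3 5 7 11 14 20 26 35 44 58 71 90 110 136 163; ≤7: 1 1 2 3 5 7 11 15 21 28 38 49 65 82 105 131 164 201; ≤8: 1 1 2 3 5 7 11 15 22 29 40 52 70 89 116 146 186 230; ≤9: 1 1 2 3 5 7 11 15 22 30 41 54 73 94 123 157 201 252; ≤10: 1 1 2 3 5 7 11 15 22 30 42 55 75 97 128 164 212 267; ≤11: 1 1 2 3 5 7 11 15 22 30 42 56 76 99 131 169 219 278. r_11(17) = 278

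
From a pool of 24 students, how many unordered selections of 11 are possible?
C(24,11) = 24!/(11!×13!) = 2496144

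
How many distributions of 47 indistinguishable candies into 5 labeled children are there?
C(47+5-1, 5-1) = C(51, 4) = 249900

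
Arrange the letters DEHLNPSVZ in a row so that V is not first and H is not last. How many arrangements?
By inclusion-exclusion: 9! - 2×(9-1)! + (9-2)! = 362880 - 80640 + 5040 = 287280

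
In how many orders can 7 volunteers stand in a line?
7! = 5040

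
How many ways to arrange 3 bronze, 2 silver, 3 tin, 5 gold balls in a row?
13! / (3! × 2! × 3! × 5!) = 720720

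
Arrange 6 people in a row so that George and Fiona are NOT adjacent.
Total - adjacent = 6! - (6-1)!×2 = 720 - 240 = 480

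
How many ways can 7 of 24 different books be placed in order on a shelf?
P(24,7) = 24!/(24-7)! = 1744364160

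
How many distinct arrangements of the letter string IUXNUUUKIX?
10! / (1! × 1! × 2! × 4! × 2!) = 37800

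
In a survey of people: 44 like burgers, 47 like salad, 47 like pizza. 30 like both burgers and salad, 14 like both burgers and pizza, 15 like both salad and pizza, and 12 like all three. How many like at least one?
|A∪B∪C| = 44+47+47-30-14-15+12 = 91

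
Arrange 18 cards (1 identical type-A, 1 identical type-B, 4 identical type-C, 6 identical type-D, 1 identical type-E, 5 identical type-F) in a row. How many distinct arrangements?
18! / (1! × 1! × 4! × 6! × 1! × 5!) = 3087564480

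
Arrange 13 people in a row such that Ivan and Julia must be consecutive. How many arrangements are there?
Treat the 2 as one block: (13-2+1)! × 2! = 479001600 × 2 = 958003200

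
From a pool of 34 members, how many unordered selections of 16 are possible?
C(34,16) = 34!/(16!×18!) = 2203961430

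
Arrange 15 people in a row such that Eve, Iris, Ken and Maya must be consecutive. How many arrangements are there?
Treat the 4 as one block: (15-4+1)! × 4! = 479001600 × 24 = 11496038400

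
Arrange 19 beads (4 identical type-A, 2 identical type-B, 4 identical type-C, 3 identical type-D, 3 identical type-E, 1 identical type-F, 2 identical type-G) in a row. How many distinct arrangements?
19! / (4! × 2! × 4! × 3! × 3! × 1! × 2!) = 1466593128000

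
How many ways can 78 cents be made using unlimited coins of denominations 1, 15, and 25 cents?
Coefficient of x^78 in 1/(1-x^1) · 1/(1-x^15) · 1/(1-x^25). Case on j = number of 25-cent coins (j = 0..3); remainder r = 78 - 25j is made from {1,15} in ⌊r/15⌋+1 ways. r = 78, 53, 28, 3 → 6 + 4 + 2 + 1 = 13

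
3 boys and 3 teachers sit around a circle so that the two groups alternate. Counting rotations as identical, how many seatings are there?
Fix one of the boys: (3-1)! ways for the remaining boys, × 3! ways for the teachers = 2 × 6 = 12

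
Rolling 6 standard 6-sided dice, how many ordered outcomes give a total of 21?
Coefficient of x^21 in (x + x² + ... + x^6)^6. By inclusion-exclusion on dice exceeding 6: Σ_j (-1)^j C(6,j)·C(21-1-6j, 5) = C(6,0)·C(20,5) - C(6,1)·C(14,5) + C(6,2)·C(8,5) = 1·15504 - 6·2002 + 15·56 = 4332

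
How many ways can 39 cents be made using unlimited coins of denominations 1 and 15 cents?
Coefficient of x^39 in 1/(1-x^1) · 1/(1-x^15). Use j coins of 15 for j = 0..⌊39/15⌋ = 2, the rest in 1s: 2 + 1 = 3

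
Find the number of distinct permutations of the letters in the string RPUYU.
5! / (1! × 1! × 2! × 1!) = 60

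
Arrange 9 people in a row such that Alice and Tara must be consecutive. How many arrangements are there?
Treat the 2 as one block: (9-2+1)! × 2! = 40320 × 2 = 80640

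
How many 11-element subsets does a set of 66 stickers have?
C(66,11) = 66!/(11!×55!) = 1074082795968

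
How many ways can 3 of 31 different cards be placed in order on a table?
P(31,3) = 31!/(31-3)! = 26970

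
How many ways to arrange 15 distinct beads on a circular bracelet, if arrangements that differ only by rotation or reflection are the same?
(15-1)!/2 = 87178291200/2 = 43589145600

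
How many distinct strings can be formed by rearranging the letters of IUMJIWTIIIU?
11! / (2! × 5! × 1! × 1! × 1! × 1!) = 166320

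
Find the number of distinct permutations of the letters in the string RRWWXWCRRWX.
11! / (1! × 4! × 4! × 2!) = 34650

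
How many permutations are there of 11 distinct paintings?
11! = 39916800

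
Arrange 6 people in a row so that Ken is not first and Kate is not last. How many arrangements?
By inclusion-exclusion: 6! - 2×(6-1)! + (6-2)! = 720 - 240 + 24 = 504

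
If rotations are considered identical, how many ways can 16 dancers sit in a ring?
Circular: fix one position, arrange the rest. (16-1)! = 1307674368000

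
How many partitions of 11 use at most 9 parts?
By conjugation, equals partitions of 11 into parts ≤ 9. Let r_j(i) = number of partitions of i into parts ≤ j, for i = 0..11. r_1(i) = 1 for all i; r_j(i) = r_{j-1}(i) + r_j(i-j). Rows j = 2..9: ≤2: 1 1 2 2 3 3 4 4 5 5 6 6; ≤3: 1 1 2 3 4 5 7 8 10 12 14 16; ≤4: 1 1 2 3 5 6 9 11 15 18 23 27; ≤5: 1 1 2 3 5 7 10 13 18 23 30 37; ≤6: 1 1 2 3 5 7 11 14 20 26 35 44; ≤7: 1 1 2 3 5 7 11 15 21 28 38 49; ≤8: 1 1 2 3 5 7 11 15 22 29 40 52; ≤9: 1 1 2 3 5 7 11 15 22 30 41 54. r_9(11) = 54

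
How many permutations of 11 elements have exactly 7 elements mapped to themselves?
Choose the 7 fixed points C(11,7) = 330, derange the rest: !4 = Σ_{j=0}^{4} (-1)^j·4!/j! = 24 - 24 + 12 - 4 + 1 = 9. Product = 330 × 9 = 2970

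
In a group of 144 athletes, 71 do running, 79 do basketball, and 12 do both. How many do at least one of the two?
|A∪B| = |A| + |B| - |A∩B| = 71 + 79 - 12 = 138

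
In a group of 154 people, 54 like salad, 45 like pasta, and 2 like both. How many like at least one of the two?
|A∪B| = |A| + |B| - |A∩B| = 54 + 45 - 2 = 97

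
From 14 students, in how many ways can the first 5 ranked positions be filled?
P(14,5) = 14!/(14-5)! = 240240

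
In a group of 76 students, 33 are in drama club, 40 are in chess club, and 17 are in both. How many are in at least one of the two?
|A∪B| = |A| + |B| - |A∩B| = 33 + 40 - 17 = 56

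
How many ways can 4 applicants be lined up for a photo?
4! = 24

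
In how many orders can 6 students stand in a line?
6! = 720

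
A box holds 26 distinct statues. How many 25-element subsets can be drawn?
C(26,25) = 26!/(25!×1!) = 26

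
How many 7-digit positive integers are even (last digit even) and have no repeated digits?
Last∈{0,2,4,6,8}. Last=0: 60480. Last nonzero: 4×8×P(8,5) = 215040. Total = 275520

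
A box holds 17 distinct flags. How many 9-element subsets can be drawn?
C(17,9) = 17!/(9!×8!) = 24310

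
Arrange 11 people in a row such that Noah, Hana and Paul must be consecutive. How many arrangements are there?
Treat the 3 as one block: (11-3+1)! × 3! = 362880 × 6 = 2177280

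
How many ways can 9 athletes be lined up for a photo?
9! = 362880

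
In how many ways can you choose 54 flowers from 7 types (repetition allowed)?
C(54+7-1, 7-1) = C(60, 6) = 50063860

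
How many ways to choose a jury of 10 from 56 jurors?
C(56,10) = 56!/(10!×46!) = 35607051480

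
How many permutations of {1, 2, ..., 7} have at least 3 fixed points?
Exactly j fixed points: C(7,j)·!(7-j); sum over j ≥ 3 (derangement numbers via !m = (m-1)·(!(m-1) + !(m-2)): !0..!4 = 1, 0, 1, 2, 9). Σ_{j=3}^{7} C(7,j)·!(7-j) = C(7,3)·!4 + C(7,4)·!3 + C(7,5)·!2 + C(7,6)·!1 + C(7,7)·!0 = 35·9 + 35·2 + 21·1 + 7·0 + 1·1 = 407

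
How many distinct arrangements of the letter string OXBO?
4! / (1! × 2! × 1!) = 12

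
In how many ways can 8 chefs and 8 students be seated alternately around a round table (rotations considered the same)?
Fix one of the chefs: (8-1)! ways for the remaining chefs, × 8! ways for the students = 5040 × 40320 = 203212800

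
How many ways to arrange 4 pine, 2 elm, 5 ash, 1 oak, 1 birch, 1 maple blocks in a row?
14! / (4! × 2! × 5! × 1! × 1! × 1!) = 15135120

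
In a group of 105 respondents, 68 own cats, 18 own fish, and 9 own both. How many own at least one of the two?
|A∪B| = |A| + |B| - |A∩B| = 68 + 18 - 9 = 77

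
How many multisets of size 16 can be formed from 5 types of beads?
C(16+5-1, 5-1) = C(20, 4) = 4845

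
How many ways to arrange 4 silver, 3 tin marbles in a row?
7! / (4! × 3!) = 35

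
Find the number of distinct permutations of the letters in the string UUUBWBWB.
8! / (2! × 3! × 3!) = 560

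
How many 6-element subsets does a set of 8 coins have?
C(8,6) = 8!/(6!×2!) = 28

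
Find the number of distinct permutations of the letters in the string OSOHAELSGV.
10! / (1! × 1! × 2! × 1! × 2! × 1! × 1! × 1!) = 907200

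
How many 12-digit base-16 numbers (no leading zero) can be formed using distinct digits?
First digit: 15 choices (nonzero). Then descending: 15 × 15 × 14 × 13 × 12 × 11 × 10 × 9 × 8 × 7 × 6 × 5 = 817296480000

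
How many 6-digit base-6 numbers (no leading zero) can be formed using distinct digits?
First digit: 5 choices (nonzero). Then descending: 5 × 5 × 4 × 3 × 2 × 1 = 600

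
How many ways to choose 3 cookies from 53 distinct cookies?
C(53,3) = 53!/(3!×50!) = 23426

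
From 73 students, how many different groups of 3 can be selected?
C(73,3) = 73!/(3!×70!) = 62196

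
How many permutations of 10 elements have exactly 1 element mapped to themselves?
Choose the 1 fixed point C(10,1) = 10, derange the rest: !9 = Σ_{j=0}^{9} (-1)^j·9!/j! = 362880 - 362880 + 181440 - 60480 + 15120 - 3024 + 504 - 72 + 9 - 1 = 133496. Product = 10 × 133496 = 1334960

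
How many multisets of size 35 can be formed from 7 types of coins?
C(35+7-1, 7-1) = C(41, 6) = 4496388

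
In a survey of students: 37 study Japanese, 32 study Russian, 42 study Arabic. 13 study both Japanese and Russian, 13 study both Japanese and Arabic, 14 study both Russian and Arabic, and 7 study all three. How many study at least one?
|A∪B∪C| = 37+32+42-13-13-14+7 = 78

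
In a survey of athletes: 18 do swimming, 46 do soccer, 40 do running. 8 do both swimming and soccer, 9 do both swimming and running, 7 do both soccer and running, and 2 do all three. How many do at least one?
|A∪B∪C| = 18+46+40-8-9-7+2 = 82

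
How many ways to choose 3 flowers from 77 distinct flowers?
C(77,3) = 77!/(3!×74!) = 73150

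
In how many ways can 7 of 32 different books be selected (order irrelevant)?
C(32,7) = 32!/(7!×25!) = 3365856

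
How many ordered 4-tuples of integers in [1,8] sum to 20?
Coefficient of x^20 in (x + x² + ... + x^8)^4. By inclusion-exclusion on dice exceeding 8: Σ_j (-1)^j C(4,j)·C(20-1-8j, 3) = C(4,0)·C(19,3) - C(4,1)·C(11,3) + C(4,2)·C(3,3) = 1·969 - 4·165 + 6·1 = 315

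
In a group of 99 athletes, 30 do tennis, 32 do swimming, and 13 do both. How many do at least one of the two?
|A∪B| = |A| + |B| - |A∩B| = 30 + 32 - 13 = 49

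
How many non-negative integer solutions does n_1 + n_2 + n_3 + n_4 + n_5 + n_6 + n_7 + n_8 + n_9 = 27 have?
C(27+9-1, 9-1) = C(35, 8) = 23535820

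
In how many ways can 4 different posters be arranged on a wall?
4! = 24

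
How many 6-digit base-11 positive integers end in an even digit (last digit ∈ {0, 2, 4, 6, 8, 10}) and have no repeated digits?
Last∈{0,2,4,6,8,10}. Last=0: 30240. Last nonzero: 5×9×P(9,4) = 136080. Total = 166320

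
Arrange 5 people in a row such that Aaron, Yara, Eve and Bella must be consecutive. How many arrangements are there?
Treat the 4 as one block: (5-4+1)! × 4! = 2 × 24 = 48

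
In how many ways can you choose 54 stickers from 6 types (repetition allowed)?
C(54+6-1, 6-1) = C(59, 5) = 5006386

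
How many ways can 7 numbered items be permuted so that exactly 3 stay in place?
Choose the 3 fixed points C(7,3) = 35, derange the rest: !4 = Σ_{j=0}^{4} (-1)^j·4!/j! = 24 - 24 + 12 - 4 + 1 = 9. Product = 35 × 9 = 315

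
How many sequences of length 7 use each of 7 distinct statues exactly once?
7! = 5040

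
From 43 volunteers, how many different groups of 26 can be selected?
C(43,26) = 43!/(26!×17!) = 421171648758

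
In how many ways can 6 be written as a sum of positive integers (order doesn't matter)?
Pentagonal recurrence p(n) = p(n-1) + p(n-2) - p(n-5) - p(n-7) + p(n-12) + p(n-15) - ... gives p(0..5) = 1, 1, 2, 3, 5, 7. p(6) = p(5) + p(4) - p(1) = 7 + 5 - 1 = 11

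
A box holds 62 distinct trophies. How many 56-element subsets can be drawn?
C(62,56) = 62!/(56!×6!) = 61474519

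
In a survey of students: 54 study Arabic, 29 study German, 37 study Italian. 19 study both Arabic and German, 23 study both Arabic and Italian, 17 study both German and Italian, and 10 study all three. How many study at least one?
|A∪B∪C| = 54+29+37-19-23-17+10 = 71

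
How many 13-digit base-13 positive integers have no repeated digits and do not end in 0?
Last digit: 12 nonzero choices. First digit: 11 (nonzero, ≠last). Middle 11: P(11,11) = 39916800. Total = 5269017600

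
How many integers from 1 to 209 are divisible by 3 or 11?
⌊209/3⌋ + ⌊209/11⌋ - ⌊209/33⌋ = 69 + 19 - 6 = 82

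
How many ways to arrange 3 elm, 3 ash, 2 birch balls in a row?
8! / (3! × 3! × 2!) = 560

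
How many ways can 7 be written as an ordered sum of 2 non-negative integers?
C(7+2-1, 2-1) = C(8, 1) = 8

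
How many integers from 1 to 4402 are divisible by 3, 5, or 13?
⌊4402/3⌋+⌊4402/5⌋+⌊4402/13⌋ - ⌊4402/15⌋-⌊4402/39⌋-⌊4402/65⌋ + ⌊4402/195⌋ = 1467+880+338 - 293-112-67 + 22 = 2235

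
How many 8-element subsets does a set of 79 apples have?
C(79,8) = 79!/(8!×71!) = 26088783435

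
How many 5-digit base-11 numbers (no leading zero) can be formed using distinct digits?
First digit: 10 choices (nonzero). Then descending: 10 × 10 × 9 × 8 × 7 = 50400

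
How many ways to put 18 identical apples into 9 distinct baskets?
C(18+9-1, 9-1) = C(26, 8) = 1562275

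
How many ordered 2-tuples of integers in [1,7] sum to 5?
Coefficient of x^5 in (x + x² + ... + x^7)^2. By inclusion-exclusion on dice exceeding 7: Σ_j (-1)^j C(2,j)·C(5-1-7j, 1) = C(2,0)·C(4,1) = 1·4 = 4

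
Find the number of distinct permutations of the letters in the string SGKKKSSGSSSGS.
13! / (3! × 3! × 7!) = 34320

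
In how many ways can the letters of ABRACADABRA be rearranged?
11! / (5! × 2! × 2! × 1! × 1!) = 83160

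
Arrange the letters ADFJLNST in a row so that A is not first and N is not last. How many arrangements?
By inclusion-exclusion: 8! - 2×(8-1)! + (8-2)! = 40320 - 10080 + 720 = 30960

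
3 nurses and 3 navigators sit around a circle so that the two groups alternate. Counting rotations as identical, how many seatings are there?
Fix one of the nurses: (3-1)! ways for the remaining nurses, × 3! ways for the navigators = 2 × 6 = 12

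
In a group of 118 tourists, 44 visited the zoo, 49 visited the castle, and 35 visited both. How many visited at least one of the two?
|A∪B| = |A| + |B| - |A∩B| = 44 + 49 - 35 = 58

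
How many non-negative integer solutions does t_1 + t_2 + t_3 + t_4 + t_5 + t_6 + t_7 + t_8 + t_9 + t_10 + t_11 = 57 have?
C(57+11-1, 11-1) = C(67, 10) = 247994680648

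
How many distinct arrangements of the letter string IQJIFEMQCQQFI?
13! / (1! × 1! × 4! × 1! × 1! × 2! × 3!) = 21621600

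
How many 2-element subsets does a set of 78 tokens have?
C(78,2) = 78!/(2!×76!) = 3003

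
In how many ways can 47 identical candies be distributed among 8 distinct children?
C(47+8-1, 8-1) = C(54, 7) = 177100560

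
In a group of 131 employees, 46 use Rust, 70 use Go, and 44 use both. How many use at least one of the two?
|A∪B| = |A| + |B| - |A∩B| = 46 + 70 - 44 = 72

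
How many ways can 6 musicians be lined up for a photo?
6! = 720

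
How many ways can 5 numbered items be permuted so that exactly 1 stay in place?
Choose the 1 fixed point C(5,1) = 5, derange the rest: !4 = Σ_{j=0}^{4} (-1)^j·4!/j! = 24 - 24 + 12 - 4 + 1 = 9. Product = 5 × 9 = 45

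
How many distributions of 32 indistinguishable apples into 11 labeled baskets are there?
C(32+11-1, 11-1) = C(42, 10) = 1471442973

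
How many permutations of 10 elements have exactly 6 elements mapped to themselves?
Choose the 6 fixed points C(10,6) = 210, derange the rest: !4 = Σ_{j=0}^{4} (-1)^j·4!/j! = 24 - 24 + 12 - 4 + 1 = 9. Product = 210 × 9 = 1890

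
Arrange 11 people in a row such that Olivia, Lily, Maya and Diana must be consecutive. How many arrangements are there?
Treat the 4 as one block: (11-4+1)! × 4! = 40320 × 24 = 967680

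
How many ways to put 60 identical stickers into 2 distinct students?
C(60+2-1, 2-1) = C(61, 1) = 61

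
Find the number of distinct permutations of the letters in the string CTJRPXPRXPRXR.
13! / (1! × 1! × 3! × 1! × 3! × 4!) = 7207200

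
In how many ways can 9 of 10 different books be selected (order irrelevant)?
C(10,9) = 10!/(9!×1!) = 10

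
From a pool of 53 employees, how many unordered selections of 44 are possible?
C(53,44) = 53!/(44!×9!) = 4431613550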